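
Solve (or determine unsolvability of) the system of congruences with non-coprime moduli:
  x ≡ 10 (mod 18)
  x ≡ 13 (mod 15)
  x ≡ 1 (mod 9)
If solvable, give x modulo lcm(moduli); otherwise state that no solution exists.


Moduli 18, 15, 9 are not pairwise coprime, so CRT works modulo lcm(m_i) when all pairwise compatibility conditions hold.
Pairwise compatibility: gcd(m_i, m_j) must divide a_i - a_j for every pair.
Merge one congruence at a time:
  Start: x ≡ 10 (mod 18).
  Combine with x ≡ 13 (mod 15): gcd(18, 15) = 3; 13 - 10 = 3, which IS divisible by 3, so compatible.
    Write x = 10 + 18·t and substitute into x ≡ 13 (mod 15): 18·t ≡ 13 − 10 = 3 (mod 15).
    Divide the congruence (and modulus) by g = 3: 6·t ≡ 1 (mod 5).
    Reduce coefficients mod 5: 1·t ≡ 1 (mod 5).
    So t ≡ 1 (mod 5).
    Then x = 10 + 18·1 = 28, valid modulo lcm(18, 15) = 90: x ≡ 28 (mod 90).
  Combine with x ≡ 1 (mod 9): gcd(90, 9) = 9; 1 - 28 = -27, which IS divisible by 9, so compatible.
    Write x = 28 + 90·t and substitute into x ≡ 1 (mod 9): 90·t ≡ 1 − 28 = -27 (mod 9).
    Divide the congruence (and modulus) by g = 9: 10·t ≡ -3 (mod 1).
    Modulo 1 every t works; take t = 0.
    Then x = 28 + 90·0 = 28, valid modulo lcm(90, 9) = 90: x ≡ 28 (mod 90).
Verify: 28 mod 18 = 10, 28 mod 15 = 13, 28 mod 9 = 1.

x ≡ 28 (mod 90).


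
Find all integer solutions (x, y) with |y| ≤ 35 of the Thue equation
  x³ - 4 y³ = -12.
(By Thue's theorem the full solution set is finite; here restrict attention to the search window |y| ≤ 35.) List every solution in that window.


The equation is x³ - 4y³ = -12. For fixed y, x³ = 4·y³ − 12, so a solution requires the RHS to be a perfect cube.
Strategy: iterate y from -35 to 35, compute RHS = 4·y³ − 12, and check whether it is a (positive or negative) perfect cube.
Check small values of y:
  y = 0: RHS = -12 is not a perfect cube.
  y = 1: RHS = -8 = (-2)³ ⇒ x = -2 works.
  y = -1: RHS = -16 is not a perfect cube.
  y = 2: RHS = 20 is not a perfect cube.
  y = -2: RHS = -44 is not a perfect cube.
  y = 3: RHS = 96 is not a perfect cube.
  y = -3: RHS = -120 is not a perfect cube.
Continuing, at y = -5: RHS = -512 = (-8)³ ⇒ x = -8 works.
Searching the remaining y in |y| ≤ 35 finds no further solutions.
Collected solutions: (-2, 1), (-8, -5).

Solutions (with |y| ≤ 35): (-2, 1), (-8, -5).


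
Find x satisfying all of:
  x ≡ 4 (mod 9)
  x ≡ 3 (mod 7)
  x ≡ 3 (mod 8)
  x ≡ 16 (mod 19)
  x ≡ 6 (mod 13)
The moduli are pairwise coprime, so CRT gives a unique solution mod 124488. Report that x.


Product of moduli M = 9 · 7 · 8 · 19 · 13 = 124488.
Merge one congruence at a time:
  Start: x ≡ 4 (mod 9).
  Combine with x ≡ 3 (mod 7); new modulus lcm = 63.
    Write x = 4 + 9·t and substitute into x ≡ 3 (mod 7): 9·t ≡ 3 − 4 = -1 (mod 7).
    Reduce coefficients mod 7: 2·t ≡ 6 (mod 7).
    The inverse of 2 mod 7 is 4 (since 2·4 = 8 = 1·7 + 1), so t ≡ 4·6 = 24 ≡ 3 (mod 7).
    Then x = 4 + 9·3 = 31, valid modulo lcm(9, 7) = 63: x ≡ 31 (mod 63).
  Combine with x ≡ 3 (mod 8); new modulus lcm = 504.
    Write x = 31 + 63·t and substitute into x ≡ 3 (mod 8): 63·t ≡ 3 − 31 = -28 (mod 8).
    Reduce coefficients mod 8: 7·t ≡ 4 (mod 8).
    The inverse of 7 mod 8 is 7 (since 7·7 = 49 = 6·8 + 1), so t ≡ 7·4 = 28 ≡ 4 (mod 8).
    Then x = 31 + 63·4 = 283, valid modulo lcm(63, 8) = 504: x ≡ 283 (mod 504).
  Combine with x ≡ 16 (mod 19); new modulus lcm = 9576.
    Write x = 283 + 504·t and substitute into x ≡ 16 (mod 19): 504·t ≡ 16 − 283 = -267 (mod 19).
    Reduce coefficients mod 19: 10·t ≡ 18 (mod 19).
    The inverse of 10 mod 19 is 2 (since 10·2 = 20 = 1·19 + 1), so t ≡ 2·18 = 36 ≡ 17 (mod 19).
    Then x = 283 + 504·17 = 8851, valid modulo lcm(504, 19) = 9576: x ≡ 8851 (mod 9576).
  Combine with x ≡ 6 (mod 13); new modulus lcm = 124488.
    Write x = 8851 + 9576·t and substitute into x ≡ 6 (mod 13): 9576·t ≡ 6 − 8851 = -8845 (mod 13).
    Reduce coefficients mod 13: 8·t ≡ 8 (mod 13).
    The inverse of 8 mod 13 is 5 (since 8·5 = 40 = 3·13 + 1), so t ≡ 5·8 = 40 ≡ 1 (mod 13).
    Then x = 8851 + 9576·1 = 18427, valid modulo lcm(9576, 13) = 124488: x ≡ 18427 (mod 124488).
Verify against each original: 18427 mod 9 = 4, 18427 mod 7 = 3, 18427 mod 8 = 3, 18427 mod 19 = 16, 18427 mod 13 = 6.

x ≡ 18427 (mod 124488).


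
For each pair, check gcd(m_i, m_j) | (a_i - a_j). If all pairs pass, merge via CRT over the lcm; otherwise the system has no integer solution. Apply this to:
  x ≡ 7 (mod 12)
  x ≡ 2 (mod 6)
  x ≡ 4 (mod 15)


Moduli 12, 6, 15 are not pairwise coprime, so CRT works modulo lcm(m_i) when all pairwise compatibility conditions hold.
Pairwise compatibility: gcd(m_i, m_j) must divide a_i - a_j for every pair.
Merge one congruence at a time:
  Start: x ≡ 7 (mod 12).
  Combine with x ≡ 2 (mod 6): gcd(12, 6) = 6, and 2 - 7 = -5 is NOT divisible by 6.
    ⇒ system is inconsistent (no integer solution).

No solution (the system is inconsistent).


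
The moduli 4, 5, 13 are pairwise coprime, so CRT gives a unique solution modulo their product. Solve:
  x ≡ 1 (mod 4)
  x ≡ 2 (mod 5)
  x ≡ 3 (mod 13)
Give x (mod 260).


Moduli 4, 5, 13 are pairwise coprime; by CRT there is a unique solution modulo M = 4 · 5 · 13 = 260.
Solve pairwise, accumulating the modulus:
  Start with x ≡ 1 (mod 4).
  Combine with x ≡ 2 (mod 5): since gcd(4, 5) = 1, we get a unique residue mod 20.
    Write x = 1 + 4·t and substitute into x ≡ 2 (mod 5): 4·t ≡ 2 − 1 = 1 (mod 5).
    The inverse of 4 mod 5 is 4 (since 4·4 = 16 = 3·5 + 1), so t ≡ 4·1 = 4 ≡ 4 (mod 5).
    Then x = 1 + 4·4 = 17, valid modulo lcm(4, 5) = 20: x ≡ 17 (mod 20).
  Combine with x ≡ 3 (mod 13): since gcd(20, 13) = 1, we get a unique residue mod 260.
    Write x = 17 + 20·t and substitute into x ≡ 3 (mod 13): 20·t ≡ 3 − 17 = -14 (mod 13).
    Reduce coefficients mod 13: 7·t ≡ 12 (mod 13).
    The inverse of 7 mod 13 is 2 (since 7·2 = 14 = 1·13 + 1), so t ≡ 2·12 = 24 ≡ 11 (mod 13).
    Then x = 17 + 20·11 = 237, valid modulo lcm(20, 13) = 260: x ≡ 237 (mod 260).
Verify: 237 mod 4 = 1 ✓, 237 mod 5 = 2 ✓, 237 mod 13 = 3 ✓.

x ≡ 237 (mod 260).


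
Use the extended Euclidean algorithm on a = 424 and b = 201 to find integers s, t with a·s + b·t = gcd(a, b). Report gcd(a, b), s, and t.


Euclidean algorithm on (424, 201) — divide until remainder is 0:
  424 = 2 · 201 + 22
  201 = 9 · 22 + 3
  22 = 7 · 3 + 1
  3 = 3 · 1 + 0
gcd(424, 201) = 1.
Track Bezout coefficients alongside the remainders: start with r₀ = 424 = a·1 + b·0 (s = 1, t = 0) and r₁ = 201 = a·0 + b·1 (s = 0, t = 1); each new remainder r_{k+1} = r_{k-1} − q_k·r_k inherits s_{k+1} = s_{k-1} − q_k·s_k, t_{k+1} = t_{k-1} − q_k·t_k, so r_k = a·s_k + b·t_k at every step:
  q = 2: r = 22, s = 1 − 2·0 = 1, t = 0 − 2·1 = -2  (check: 424·1 + 201·(-2) = 22)
  q = 9: r = 3, s = 0 − 9·1 = -9, t = 1 − 9·(-2) = 19  (check: 424·(-9) + 201·19 = 3)
  q = 7: r = 1, s = 1 − 7·(-9) = 64, t = -2 − 7·19 = -135  (check: 424·64 + 201·(-135) = 1)
The row with r = 1 (the gcd) gives the Bezout coefficients s = 64, t = -135.
Result: 424 · (64) + 201 · (-135) = 1.

gcd(424, 201) = 1; s = 64, t = -135 (check: 424·64 + 201·(-135) = 1).


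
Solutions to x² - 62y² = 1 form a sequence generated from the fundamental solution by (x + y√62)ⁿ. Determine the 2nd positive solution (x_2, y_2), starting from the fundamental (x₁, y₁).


Step 1: Find the fundamental solution (x₁, y₁) of x² - 62y² = 1.
  Expand √62 as a continued fraction. a₀ = ⌊√62⌋ = 7; iterate m_{k+1} = d_k·a_k − m_k, d_{k+1} = (62 − m_{k+1}²)/d_k, a_{k+1} = ⌊(a₀ + m_{k+1})/d_{k+1}⌋ (starting m₀ = 0, d₀ = 1), with convergents p_k = a_k·p_{k-1} + p_{k-2}, q_k = a_k·q_{k-1} + q_{k-2} (p₋₁ = 1, q₋₁ = 0):
  k = 0: a₀ = 7; p₀/q₀ = 7/1; p₀² − 62·q₀² = 49 − 62 = -13.
  k = 1: m = 7, d = 13, a = ⌊(7 + 7)/13⌋ = 1; p/q = (1·7 + 1)/(1·1 + 0) = 8/1; p² − 62·q² = 64 − 62 = 2.
  k = 2: m = 6, d = 2, a = ⌊(7 + 6)/2⌋ = 6; p/q = (6·8 + 7)/(6·1 + 1) = 55/7; p² − 62·q² = 3025 − 3038 = -13.
  k = 3: m = 6, d = 13, a = ⌊(7 + 6)/13⌋ = 1; p/q = (1·55 + 8)/(1·7 + 1) = 63/8; p² − 62·q² = 3969 − 3968 = 1.
  The first convergent with p² − 62·q² = 1 gives the fundamental solution (x₁, y₁) = (63, 8).
Step 2: Apply the recurrence (x_{n+1}, y_{n+1}) = (x₁x_n + 62y₁y_n, x₁y_n + y₁x_n) repeatedly.
  From (x_1, y_1) = (63, 8): x_2 = 63·63 + 62·8·8 = 7937; y_2 = 63·8 + 8·63 = 1008.
Step 3: Verify x_2² - 62·y_2² = 62995969 - 62995968 = 1 (should be 1). ✓

(x_1, y_1) = (63, 8); (x_2, y_2) = (7937, 1008).


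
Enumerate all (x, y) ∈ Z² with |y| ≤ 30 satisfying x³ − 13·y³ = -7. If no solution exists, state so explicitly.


The equation is x³ - 13y³ = -7. For fixed y, x³ = 13·y³ − 7, so a solution requires the RHS to be a perfect cube.
Strategy: iterate y from -30 to 30, compute RHS = 13·y³ − 7, and check whether it is a (positive or negative) perfect cube.
Check small values of y:
  y = 0: RHS = -7 is not a perfect cube.
  y = 1: RHS = 6 is not a perfect cube.
  y = -1: RHS = -20 is not a perfect cube.
  y = 2: RHS = 97 is not a perfect cube.
  y = -2: RHS = -111 is not a perfect cube.
  y = 3: RHS = 344 is not a perfect cube.
  y = -3: RHS = -358 is not a perfect cube.
Continuing the search up to |y| = 30 finds no solutions either.
No (x, y) in the scanned range satisfies the equation.

No integer solutions with |y| ≤ 30.


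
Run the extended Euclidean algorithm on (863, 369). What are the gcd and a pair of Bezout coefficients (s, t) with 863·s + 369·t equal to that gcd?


Euclidean algorithm on (863, 369) — divide until remainder is 0:
  863 = 2 · 369 + 125
  369 = 2 · 125 + 119
  125 = 1 · 119 + 6
  119 = 19 · 6 + 5
  6 = 1 · 5 + 1
  5 = 5 · 1 + 0
gcd(863, 369) = 1.
Track Bezout coefficients alongside the remainders: start with r₀ = 863 = a·1 + b·0 (s = 1, t = 0) and r₁ = 369 = a·0 + b·1 (s = 0, t = 1); each new remainder r_{k+1} = r_{k-1} − q_k·r_k inherits s_{k+1} = s_{k-1} − q_k·s_k, t_{k+1} = t_{k-1} − q_k·t_k, so r_k = a·s_k + b·t_k at every step:
  q = 2: r = 125, s = 1 − 2·0 = 1, t = 0 − 2·1 = -2  (check: 863·1 + 369·(-2) = 125)
  q = 2: r = 119, s = 0 − 2·1 = -2, t = 1 − 2·(-2) = 5  (check: 863·(-2) + 369·5 = 119)
  q = 1: r = 6, s = 1 − 1·(-2) = 3, t = -2 − 1·5 = -7  (check: 863·3 + 369·(-7) = 6)
  q = 19: r = 5, s = -2 − 19·3 = -59, t = 5 − 19·(-7) = 138  (check: 863·(-59) + 369·138 = 5)
  q = 1: r = 1, s = 3 − 1·(-59) = 62, t = -7 − 1·138 = -145  (check: 863·62 + 369·(-145) = 1)
The row with r = 1 (the gcd) gives the Bezout coefficients s = 62, t = -145.
Result: 863 · (62) + 369 · (-145) = 1.

gcd(863, 369) = 1; s = 62, t = -145 (check: 863·62 + 369·(-145) = 1).


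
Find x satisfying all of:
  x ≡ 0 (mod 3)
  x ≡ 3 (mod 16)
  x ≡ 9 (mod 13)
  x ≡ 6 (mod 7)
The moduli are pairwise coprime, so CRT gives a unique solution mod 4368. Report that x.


Product of moduli M = 3 · 16 · 13 · 7 = 4368.
Merge one congruence at a time:
  Start: x ≡ 0 (mod 3).
  Combine with x ≡ 3 (mod 16); new modulus lcm = 48.
    Write x = 0 + 3·t and substitute into x ≡ 3 (mod 16): 3·t ≡ 3 − 0 = 3 (mod 16).
    The inverse of 3 mod 16 is 11 (since 3·11 = 33 = 2·16 + 1), so t ≡ 11·3 = 33 ≡ 1 (mod 16).
    Then x = 0 + 3·1 = 3, valid modulo lcm(3, 16) = 48: x ≡ 3 (mod 48).
  Combine with x ≡ 9 (mod 13); new modulus lcm = 624.
    Write x = 3 + 48·t and substitute into x ≡ 9 (mod 13): 48·t ≡ 9 − 3 = 6 (mod 13).
    Reduce coefficients mod 13: 9·t ≡ 6 (mod 13).
    The inverse of 9 mod 13 is 3 (since 9·3 = 27 = 2·13 + 1), so t ≡ 3·6 = 18 ≡ 5 (mod 13).
    Then x = 3 + 48·5 = 243, valid modulo lcm(48, 13) = 624: x ≡ 243 (mod 624).
  Combine with x ≡ 6 (mod 7); new modulus lcm = 4368.
    Write x = 243 + 624·t and substitute into x ≡ 6 (mod 7): 624·t ≡ 6 − 243 = -237 (mod 7).
    Reduce coefficients mod 7: 1·t ≡ 1 (mod 7).
    So t ≡ 1 (mod 7).
    Then x = 243 + 624·1 = 867, valid modulo lcm(624, 7) = 4368: x ≡ 867 (mod 4368).
Verify against each original: 867 mod 3 = 0, 867 mod 16 = 3, 867 mod 13 = 9, 867 mod 7 = 6.

x ≡ 867 (mod 4368).


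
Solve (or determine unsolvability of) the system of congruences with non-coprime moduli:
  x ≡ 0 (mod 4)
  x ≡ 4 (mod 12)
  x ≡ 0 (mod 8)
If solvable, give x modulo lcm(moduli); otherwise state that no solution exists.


Moduli 4, 12, 8 are not pairwise coprime, so CRT works modulo lcm(m_i) when all pairwise compatibility conditions hold.
Pairwise compatibility: gcd(m_i, m_j) must divide a_i - a_j for every pair.
Merge one congruence at a time:
  Start: x ≡ 0 (mod 4).
  Combine with x ≡ 4 (mod 12): gcd(4, 12) = 4; 4 - 0 = 4, which IS divisible by 4, so compatible.
    Write x = 0 + 4·t and substitute into x ≡ 4 (mod 12): 4·t ≡ 4 − 0 = 4 (mod 12).
    Divide the congruence (and modulus) by g = 4: 1·t ≡ 1 (mod 3).
    So t ≡ 1 (mod 3).
    Then x = 0 + 4·1 = 4, valid modulo lcm(4, 12) = 12: x ≡ 4 (mod 12).
  Combine with x ≡ 0 (mod 8): gcd(12, 8) = 4; 0 - 4 = -4, which IS divisible by 4, so compatible.
    Write x = 4 + 12·t and substitute into x ≡ 0 (mod 8): 12·t ≡ 0 − 4 = -4 (mod 8).
    Divide the congruence (and modulus) by g = 4: 3·t ≡ -1 (mod 2).
    Reduce coefficients mod 2: 1·t ≡ 1 (mod 2).
    So t ≡ 1 (mod 2).
    Then x = 4 + 12·1 = 16, valid modulo lcm(12, 8) = 24: x ≡ 16 (mod 24).
Verify: 16 mod 4 = 0, 16 mod 12 = 4, 16 mod 8 = 0.

x ≡ 16 (mod 24).


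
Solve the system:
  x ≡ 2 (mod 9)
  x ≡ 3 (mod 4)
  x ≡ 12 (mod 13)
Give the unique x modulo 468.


Moduli 9, 4, 13 are pairwise coprime; by CRT there is a unique solution modulo M = 9 · 4 · 13 = 468.
Solve pairwise, accumulating the modulus:
  Start with x ≡ 2 (mod 9).
  Combine with x ≡ 3 (mod 4): since gcd(9, 4) = 1, we get a unique residue mod 36.
    Write x = 2 + 9·t and substitute into x ≡ 3 (mod 4): 9·t ≡ 3 − 2 = 1 (mod 4).
    Reduce coefficients mod 4: 1·t ≡ 1 (mod 4).
    So t ≡ 1 (mod 4).
    Then x = 2 + 9·1 = 11, valid modulo lcm(9, 4) = 36: x ≡ 11 (mod 36).
  Combine with x ≡ 12 (mod 13): since gcd(36, 13) = 1, we get a unique residue mod 468.
    Write x = 11 + 36·t and substitute into x ≡ 12 (mod 13): 36·t ≡ 12 − 11 = 1 (mod 13).
    Reduce coefficients mod 13: 10·t ≡ 1 (mod 13).
    The inverse of 10 mod 13 is 4 (since 10·4 = 40 = 3·13 + 1), so t ≡ 4·1 = 4 ≡ 4 (mod 13).
    Then x = 11 + 36·4 = 155, valid modulo lcm(36, 13) = 468: x ≡ 155 (mod 468).
Verify: 155 mod 9 = 2 ✓, 155 mod 4 = 3 ✓, 155 mod 13 = 12 ✓.

x ≡ 155 (mod 468).


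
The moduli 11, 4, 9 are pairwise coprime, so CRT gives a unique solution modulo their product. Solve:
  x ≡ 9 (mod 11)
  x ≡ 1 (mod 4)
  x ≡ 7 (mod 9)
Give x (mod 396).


Moduli 11, 4, 9 are pairwise coprime; by CRT there is a unique solution modulo M = 11 · 4 · 9 = 396.
Solve pairwise, accumulating the modulus:
  Start with x ≡ 9 (mod 11).
  Combine with x ≡ 1 (mod 4): since gcd(11, 4) = 1, we get a unique residue mod 44.
    Write x = 9 + 11·t and substitute into x ≡ 1 (mod 4): 11·t ≡ 1 − 9 = -8 (mod 4).
    Reduce coefficients mod 4: 3·t ≡ 0 (mod 4).
    The inverse of 3 mod 4 is 3 (since 3·3 = 9 = 2·4 + 1), so t ≡ 3·0 = 0 ≡ 0 (mod 4).
    Then x = 9 + 11·0 = 9, valid modulo lcm(11, 4) = 44: x ≡ 9 (mod 44).
  Combine with x ≡ 7 (mod 9): since gcd(44, 9) = 1, we get a unique residue mod 396.
    Write x = 9 + 44·t and substitute into x ≡ 7 (mod 9): 44·t ≡ 7 − 9 = -2 (mod 9).
    Reduce coefficients mod 9: 8·t ≡ 7 (mod 9).
    The inverse of 8 mod 9 is 8 (since 8·8 = 64 = 7·9 + 1), so t ≡ 8·7 = 56 ≡ 2 (mod 9).
    Then x = 9 + 44·2 = 97, valid modulo lcm(44, 9) = 396: x ≡ 97 (mod 396).
Verify: 97 mod 11 = 9 ✓, 97 mod 4 = 1 ✓, 97 mod 9 = 7 ✓.

x ≡ 97 (mod 396).


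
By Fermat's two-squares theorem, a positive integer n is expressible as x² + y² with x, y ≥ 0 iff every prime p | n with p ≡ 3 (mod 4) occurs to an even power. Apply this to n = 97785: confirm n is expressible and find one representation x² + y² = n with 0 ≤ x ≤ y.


Step 1: Factor n = 97785 = 3^2 · 5 · 41 · 53.
Step 2: Check the mod-4 condition on each prime factor: 3 ≡ 3 (mod 4), exponent 2 (must be even); 5 ≡ 1 (mod 4), exponent 1; 41 ≡ 1 (mod 4), exponent 1; 53 ≡ 1 (mod 4), exponent 1.
All primes ≡ 3 (mod 4) appear to even exponent (or don't appear), so by the two-squares theorem n IS expressible as a sum of two squares.
Step 3: Build a representation. Group n = k² · m with k = 3 and m = 5 · 41 · 53 = 10865 (a product of primes ≡ 1 (mod 4)); a representation of m scales to one of n via (k·x)² + (k·y)² = k²(x² + y²). Each prime p ≡ 1 (mod 4) is itself a sum of two squares; find a² by testing p − a² for a perfect square:
  5: 5 − 1² = 4 = 2² ⇒ 5 = 1² + 2².
  41: 41 − 1² = 40, 41 − 2² = 37, 41 − 3² = 32, 41 − 4² = 25 = 5² ⇒ 41 = 4² + 5².
  53: 53 − 1² = 52, 53 − 2² = 49 = 7² ⇒ 53 = 2² + 7².
  Combine using the Brahmagupta–Fibonacci identity (a² + b²)(c² + d²) = (ac − bd)² + (ad + bc)² = (ac + bd)² + (ad − bc)²:
  5 · 41 = 205: from (1² + 2²)(4² + 5²), take (1·4 − 2·5, 1·5 + 2·4) = (4 − 10, 5 + 8) = (-6, 13); dropping signs (only squares matter) gives (6, 13); check 6² + 13² = 36 + 169 = 205 ✓.
  205 · 53 = 10865: from (6² + 13²)(2² + 7²), take (6·2 − 13·7, 6·7 + 13·2) = (12 − 91, 42 + 26) = (-79, 68); dropping signs (only squares matter) gives (79, 68); check 79² + 68² = 6241 + 4624 = 10865 ✓.
  Scale by k = 3: (3·79, 3·68) = (237, 204).
Step 4: Order so x ≤ y and verify: 204² + 237² = 41616 + 56169 = 97785 = n. ✓

n = 97785 = 204² + 237² (one valid representation with x ≤ y).


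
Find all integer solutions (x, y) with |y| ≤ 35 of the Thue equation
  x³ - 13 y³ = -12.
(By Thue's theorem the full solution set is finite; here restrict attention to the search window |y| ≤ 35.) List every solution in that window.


The equation is x³ - 13y³ = -12. For fixed y, x³ = 13·y³ − 12, so a solution requires the RHS to be a perfect cube.
Strategy: iterate y from -35 to 35, compute RHS = 13·y³ − 12, and check whether it is a (positive or negative) perfect cube.
Check small values of y:
  y = 0: RHS = -12 is not a perfect cube.
  y = 1: RHS = 1 = (1)³ ⇒ x = 1 works.
  y = -1: RHS = -25 is not a perfect cube.
  y = 2: RHS = 92 is not a perfect cube.
  y = -2: RHS = -116 is not a perfect cube.
  y = 3: RHS = 339 is not a perfect cube.
  y = -3: RHS = -363 is not a perfect cube.
Continuing the search up to |y| = 35 finds no further solutions beyond those listed.
Collected solutions: (1, 1).

Solutions (with |y| ≤ 35): (1, 1).


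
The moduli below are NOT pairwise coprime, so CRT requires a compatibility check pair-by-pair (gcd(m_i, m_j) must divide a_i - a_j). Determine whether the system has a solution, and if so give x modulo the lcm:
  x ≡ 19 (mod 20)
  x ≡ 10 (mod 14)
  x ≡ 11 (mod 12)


Moduli 20, 14, 12 are not pairwise coprime, so CRT works modulo lcm(m_i) when all pairwise compatibility conditions hold.
Pairwise compatibility: gcd(m_i, m_j) must divide a_i - a_j for every pair.
Merge one congruence at a time:
  Start: x ≡ 19 (mod 20).
  Combine with x ≡ 10 (mod 14): gcd(20, 14) = 2, and 10 - 19 = -9 is NOT divisible by 2.
    ⇒ system is inconsistent (no integer solution).

No solution (the system is inconsistent).


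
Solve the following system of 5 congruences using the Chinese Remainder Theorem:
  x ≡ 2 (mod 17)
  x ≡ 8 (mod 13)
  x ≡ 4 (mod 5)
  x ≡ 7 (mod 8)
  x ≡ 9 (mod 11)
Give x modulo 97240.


Product of moduli M = 17 · 13 · 5 · 8 · 11 = 97240.
Merge one congruence at a time:
  Start: x ≡ 2 (mod 17).
  Combine with x ≡ 8 (mod 13); new modulus lcm = 221.
    Write x = 2 + 17·t and substitute into x ≡ 8 (mod 13): 17·t ≡ 8 − 2 = 6 (mod 13).
    Reduce coefficients mod 13: 4·t ≡ 6 (mod 13).
    The inverse of 4 mod 13 is 10 (since 4·10 = 40 = 3·13 + 1), so t ≡ 10·6 = 60 ≡ 8 (mod 13).
    Then x = 2 + 17·8 = 138, valid modulo lcm(17, 13) = 221: x ≡ 138 (mod 221).
  Combine with x ≡ 4 (mod 5); new modulus lcm = 1105.
    Write x = 138 + 221·t and substitute into x ≡ 4 (mod 5): 221·t ≡ 4 − 138 = -134 (mod 5).
    Reduce coefficients mod 5: 1·t ≡ 1 (mod 5).
    So t ≡ 1 (mod 5).
    Then x = 138 + 221·1 = 359, valid modulo lcm(221, 5) = 1105: x ≡ 359 (mod 1105).
  Combine with x ≡ 7 (mod 8); new modulus lcm = 8840.
    Write x = 359 + 1105·t and substitute into x ≡ 7 (mod 8): 1105·t ≡ 7 − 359 = -352 (mod 8).
    Reduce coefficients mod 8: 1·t ≡ 0 (mod 8).
    So t ≡ 0 (mod 8).
    Then x = 359 + 1105·0 = 359, valid modulo lcm(1105, 8) = 8840: x ≡ 359 (mod 8840).
  Combine with x ≡ 9 (mod 11); new modulus lcm = 97240.
    Write x = 359 + 8840·t and substitute into x ≡ 9 (mod 11): 8840·t ≡ 9 − 359 = -350 (mod 11).
    Reduce coefficients mod 11: 7·t ≡ 2 (mod 11).
    The inverse of 7 mod 11 is 8 (since 7·8 = 56 = 5·11 + 1), so t ≡ 8·2 = 16 ≡ 5 (mod 11).
    Then x = 359 + 8840·5 = 44559, valid modulo lcm(8840, 11) = 97240: x ≡ 44559 (mod 97240).
Verify against each original: 44559 mod 17 = 2, 44559 mod 13 = 8, 44559 mod 5 = 4, 44559 mod 8 = 7, 44559 mod 11 = 9.

x ≡ 44559 (mod 97240).


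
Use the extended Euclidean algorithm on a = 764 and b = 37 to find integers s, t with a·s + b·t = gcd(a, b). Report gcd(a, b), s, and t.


Euclidean algorithm on (764, 37) — divide until remainder is 0:
  764 = 20 · 37 + 24
  37 = 1 · 24 + 13
  24 = 1 · 13 + 11
  13 = 1 · 11 + 2
  11 = 5 · 2 + 1
  2 = 2 · 1 + 0
gcd(764, 37) = 1.
Track Bezout coefficients alongside the remainders: start with r₀ = 764 = a·1 + b·0 (s = 1, t = 0) and r₁ = 37 = a·0 + b·1 (s = 0, t = 1); each new remainder r_{k+1} = r_{k-1} − q_k·r_k inherits s_{k+1} = s_{k-1} − q_k·s_k, t_{k+1} = t_{k-1} − q_k·t_k, so r_k = a·s_k + b·t_k at every step:
  q = 20: r = 24, s = 1 − 20·0 = 1, t = 0 − 20·1 = -20  (check: 764·1 + 37·(-20) = 24)
  q = 1: r = 13, s = 0 − 1·1 = -1, t = 1 − 1·(-20) = 21  (check: 764·(-1) + 37·21 = 13)
  q = 1: r = 11, s = 1 − 1·(-1) = 2, t = -20 − 1·21 = -41  (check: 764·2 + 37·(-41) = 11)
  q = 1: r = 2, s = -1 − 1·2 = -3, t = 21 − 1·(-41) = 62  (check: 764·(-3) + 37·62 = 2)
  q = 5: r = 1, s = 2 − 5·(-3) = 17, t = -41 − 5·62 = -351  (check: 764·17 + 37·(-351) = 1)
The row with r = 1 (the gcd) gives the Bezout coefficients s = 17, t = -351.
Result: 764 · (17) + 37 · (-351) = 1.

gcd(764, 37) = 1; s = 17, t = -351 (check: 764·17 + 37·(-351) = 1).


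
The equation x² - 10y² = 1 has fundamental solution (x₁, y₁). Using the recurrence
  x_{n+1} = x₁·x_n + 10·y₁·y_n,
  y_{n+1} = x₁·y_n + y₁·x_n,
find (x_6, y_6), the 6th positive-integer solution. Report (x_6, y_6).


Step 1: Find the fundamental solution (x₁, y₁) of x² - 10y² = 1.
  Expand √10 as a continued fraction. a₀ = ⌊√10⌋ = 3; iterate m_{k+1} = d_k·a_k − m_k, d_{k+1} = (10 − m_{k+1}²)/d_k, a_{k+1} = ⌊(a₀ + m_{k+1})/d_{k+1}⌋ (starting m₀ = 0, d₀ = 1), with convergents p_k = a_k·p_{k-1} + p_{k-2}, q_k = a_k·q_{k-1} + q_{k-2} (p₋₁ = 1, q₋₁ = 0):
  k = 0: a₀ = 3; p₀/q₀ = 3/1; p₀² − 10·q₀² = 9 − 10 = -1.
  k = 1: m = 3, d = 1, a = ⌊(3 + 3)/1⌋ = 6; p/q = (6·3 + 1)/(6·1 + 0) = 19/6; p² − 10·q² = 361 − 360 = 1.
  The first convergent with p² − 10·q² = 1 gives the fundamental solution (x₁, y₁) = (19, 6).
Step 2: Apply the recurrence (x_{n+1}, y_{n+1}) = (x₁x_n + 10y₁y_n, x₁y_n + y₁x_n) repeatedly.
  From (x_1, y_1) = (19, 6): x_2 = 19·19 + 10·6·6 = 721; y_2 = 19·6 + 6·19 = 228.
  From (x_2, y_2) = (721, 228): x_3 = 19·721 + 10·6·228 = 27379; y_3 = 19·228 + 6·721 = 8658.
  From (x_3, y_3) = (27379, 8658): x_4 = 19·27379 + 10·6·8658 = 1039681; y_4 = 19·8658 + 6·27379 = 328776.
  From (x_4, y_4) = (1039681, 328776): x_5 = 19·1039681 + 10·6·328776 = 39480499; y_5 = 19·328776 + 6·1039681 = 12484830.
  From (x_5, y_5) = (39480499, 12484830): x_6 = 19·39480499 + 10·6·12484830 = 1499219281; y_6 = 19·12484830 + 6·39480499 = 474094764.
Step 3: Verify x_6² - 10·y_6² = 2247658452522156961 - 2247658452522156960 = 1 (should be 1). ✓

(x_1, y_1) = (19, 6); (x_6, y_6) = (1499219281, 474094764).


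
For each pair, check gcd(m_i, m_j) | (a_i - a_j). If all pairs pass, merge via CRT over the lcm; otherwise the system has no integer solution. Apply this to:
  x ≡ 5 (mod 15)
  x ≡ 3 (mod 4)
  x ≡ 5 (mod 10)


Moduli 15, 4, 10 are not pairwise coprime, so CRT works modulo lcm(m_i) when all pairwise compatibility conditions hold.
Pairwise compatibility: gcd(m_i, m_j) must divide a_i - a_j for every pair.
Merge one congruence at a time:
  Start: x ≡ 5 (mod 15).
  Combine with x ≡ 3 (mod 4): gcd(15, 4) = 1; 3 - 5 = -2, which IS divisible by 1, so compatible.
    Write x = 5 + 15·t and substitute into x ≡ 3 (mod 4): 15·t ≡ 3 − 5 = -2 (mod 4).
    Reduce coefficients mod 4: 3·t ≡ 2 (mod 4).
    The inverse of 3 mod 4 is 3 (since 3·3 = 9 = 2·4 + 1), so t ≡ 3·2 = 6 ≡ 2 (mod 4).
    Then x = 5 + 15·2 = 35, valid modulo lcm(15, 4) = 60: x ≡ 35 (mod 60).
  Combine with x ≡ 5 (mod 10): gcd(60, 10) = 10; 5 - 35 = -30, which IS divisible by 10, so compatible.
    Write x = 35 + 60·t and substitute into x ≡ 5 (mod 10): 60·t ≡ 5 − 35 = -30 (mod 10).
    Divide the congruence (and modulus) by g = 10: 6·t ≡ -3 (mod 1).
    Modulo 1 every t works; take t = 0.
    Then x = 35 + 60·0 = 35, valid modulo lcm(60, 10) = 60: x ≡ 35 (mod 60).
Verify: 35 mod 15 = 5, 35 mod 4 = 3, 35 mod 10 = 5.

x ≡ 35 (mod 60).


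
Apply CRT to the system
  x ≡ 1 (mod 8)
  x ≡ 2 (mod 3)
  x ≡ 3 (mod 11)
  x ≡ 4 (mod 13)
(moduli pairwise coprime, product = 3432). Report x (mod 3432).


Product of moduli M = 8 · 3 · 11 · 13 = 3432.
Merge one congruence at a time:
  Start: x ≡ 1 (mod 8).
  Combine with x ≡ 2 (mod 3); new modulus lcm = 24.
    Write x = 1 + 8·t and substitute into x ≡ 2 (mod 3): 8·t ≡ 2 − 1 = 1 (mod 3).
    Reduce coefficients mod 3: 2·t ≡ 1 (mod 3).
    The inverse of 2 mod 3 is 2 (since 2·2 = 4 = 1·3 + 1), so t ≡ 2·1 = 2 ≡ 2 (mod 3).
    Then x = 1 + 8·2 = 17, valid modulo lcm(8, 3) = 24: x ≡ 17 (mod 24).
  Combine with x ≡ 3 (mod 11); new modulus lcm = 264.
    Write x = 17 + 24·t and substitute into x ≡ 3 (mod 11): 24·t ≡ 3 − 17 = -14 (mod 11).
    Reduce coefficients mod 11: 2·t ≡ 8 (mod 11).
    The inverse of 2 mod 11 is 6 (since 2·6 = 12 = 1·11 + 1), so t ≡ 6·8 = 48 ≡ 4 (mod 11).
    Then x = 17 + 24·4 = 113, valid modulo lcm(24, 11) = 264: x ≡ 113 (mod 264).
  Combine with x ≡ 4 (mod 13); new modulus lcm = 3432.
    Write x = 113 + 264·t and substitute into x ≡ 4 (mod 13): 264·t ≡ 4 − 113 = -109 (mod 13).
    Reduce coefficients mod 13: 4·t ≡ 8 (mod 13).
    The inverse of 4 mod 13 is 10 (since 4·10 = 40 = 3·13 + 1), so t ≡ 10·8 = 80 ≡ 2 (mod 13).
    Then x = 113 + 264·2 = 641, valid modulo lcm(264, 13) = 3432: x ≡ 641 (mod 3432).
Verify against each original: 641 mod 8 = 1, 641 mod 3 = 2, 641 mod 11 = 3, 641 mod 13 = 4.

x ≡ 641 (mod 3432).


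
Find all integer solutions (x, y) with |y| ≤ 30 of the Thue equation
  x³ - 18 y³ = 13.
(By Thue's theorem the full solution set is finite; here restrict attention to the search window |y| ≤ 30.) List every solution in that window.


The equation is x³ - 18y³ = 13. For fixed y, x³ = 18·y³ + 13, so a solution requires the RHS to be a perfect cube.
Strategy: iterate y from -30 to 30, compute RHS = 18·y³ + 13, and check whether it is a (positive or negative) perfect cube.
Check small values of y:
  y = 0: RHS = 13 is not a perfect cube.
  y = 1: RHS = 31 is not a perfect cube.
  y = -1: RHS = -5 is not a perfect cube.
  y = 2: RHS = 157 is not a perfect cube.
  y = -2: RHS = -131 is not a perfect cube.
  y = 3: RHS = 499 is not a perfect cube.
  y = -3: RHS = -473 is not a perfect cube.
Continuing the search up to |y| = 30 finds no solutions either.
No (x, y) in the scanned range satisfies the equation.

No integer solutions with |y| ≤ 30.


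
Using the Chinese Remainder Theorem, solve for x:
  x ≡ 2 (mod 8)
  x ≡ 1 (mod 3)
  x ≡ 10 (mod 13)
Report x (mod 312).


Moduli 8, 3, 13 are pairwise coprime; by CRT there is a unique solution modulo M = 8 · 3 · 13 = 312.
Solve pairwise, accumulating the modulus:
  Start with x ≡ 2 (mod 8).
  Combine with x ≡ 1 (mod 3): since gcd(8, 3) = 1, we get a unique residue mod 24.
    Write x = 2 + 8·t and substitute into x ≡ 1 (mod 3): 8·t ≡ 1 − 2 = -1 (mod 3).
    Reduce coefficients mod 3: 2·t ≡ 2 (mod 3).
    The inverse of 2 mod 3 is 2 (since 2·2 = 4 = 1·3 + 1), so t ≡ 2·2 = 4 ≡ 1 (mod 3).
    Then x = 2 + 8·1 = 10, valid modulo lcm(8, 3) = 24: x ≡ 10 (mod 24).
  Combine with x ≡ 10 (mod 13): since gcd(24, 13) = 1, we get a unique residue mod 312.
    Write x = 10 + 24·t and substitute into x ≡ 10 (mod 13): 24·t ≡ 10 − 10 = 0 (mod 13).
    Reduce coefficients mod 13: 11·t ≡ 0 (mod 13).
    The inverse of 11 mod 13 is 6 (since 11·6 = 66 = 5·13 + 1), so t ≡ 6·0 = 0 ≡ 0 (mod 13).
    Then x = 10 + 24·0 = 10, valid modulo lcm(24, 13) = 312: x ≡ 10 (mod 312).
Verify: 10 mod 8 = 2 ✓, 10 mod 3 = 1 ✓, 10 mod 13 = 10 ✓.

x ≡ 10 (mod 312).


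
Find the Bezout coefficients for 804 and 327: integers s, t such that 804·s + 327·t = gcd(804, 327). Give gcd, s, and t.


Euclidean algorithm on (804, 327) — divide until remainder is 0:
  804 = 2 · 327 + 150
  327 = 2 · 150 + 27
  150 = 5 · 27 + 15
  27 = 1 · 15 + 12
  15 = 1 · 12 + 3
  12 = 4 · 3 + 0
gcd(804, 327) = 3.
Track Bezout coefficients alongside the remainders: start with r₀ = 804 = a·1 + b·0 (s = 1, t = 0) and r₁ = 327 = a·0 + b·1 (s = 0, t = 1); each new remainder r_{k+1} = r_{k-1} − q_k·r_k inherits s_{k+1} = s_{k-1} − q_k·s_k, t_{k+1} = t_{k-1} − q_k·t_k, so r_k = a·s_k + b·t_k at every step:
  q = 2: r = 150, s = 1 − 2·0 = 1, t = 0 − 2·1 = -2  (check: 804·1 + 327·(-2) = 150)
  q = 2: r = 27, s = 0 − 2·1 = -2, t = 1 − 2·(-2) = 5  (check: 804·(-2) + 327·5 = 27)
  q = 5: r = 15, s = 1 − 5·(-2) = 11, t = -2 − 5·5 = -27  (check: 804·11 + 327·(-27) = 15)
  q = 1: r = 12, s = -2 − 1·11 = -13, t = 5 − 1·(-27) = 32  (check: 804·(-13) + 327·32 = 12)
  q = 1: r = 3, s = 11 − 1·(-13) = 24, t = -27 − 1·32 = -59  (check: 804·24 + 327·(-59) = 3)
The row with r = 3 (the gcd) gives the Bezout coefficients s = 24, t = -59.
Result: 804 · (24) + 327 · (-59) = 3.

gcd(804, 327) = 3; s = 24, t = -59 (check: 804·24 + 327·(-59) = 3).


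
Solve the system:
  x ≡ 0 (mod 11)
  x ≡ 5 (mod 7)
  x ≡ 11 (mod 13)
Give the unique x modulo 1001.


Moduli 11, 7, 13 are pairwise coprime; by CRT there is a unique solution modulo M = 11 · 7 · 13 = 1001.
Solve pairwise, accumulating the modulus:
  Start with x ≡ 0 (mod 11).
  Combine with x ≡ 5 (mod 7): since gcd(11, 7) = 1, we get a unique residue mod 77.
    Write x = 0 + 11·t and substitute into x ≡ 5 (mod 7): 11·t ≡ 5 − 0 = 5 (mod 7).
    Reduce coefficients mod 7: 4·t ≡ 5 (mod 7).
    The inverse of 4 mod 7 is 2 (since 4·2 = 8 = 1·7 + 1), so t ≡ 2·5 = 10 ≡ 3 (mod 7).
    Then x = 0 + 11·3 = 33, valid modulo lcm(11, 7) = 77: x ≡ 33 (mod 77).
  Combine with x ≡ 11 (mod 13): since gcd(77, 13) = 1, we get a unique residue mod 1001.
    Write x = 33 + 77·t and substitute into x ≡ 11 (mod 13): 77·t ≡ 11 − 33 = -22 (mod 13).
    Reduce coefficients mod 13: 12·t ≡ 4 (mod 13).
    The inverse of 12 mod 13 is 12 (since 12·12 = 144 = 11·13 + 1), so t ≡ 12·4 = 48 ≡ 9 (mod 13).
    Then x = 33 + 77·9 = 726, valid modulo lcm(77, 13) = 1001: x ≡ 726 (mod 1001).
Verify: 726 mod 11 = 0 ✓, 726 mod 7 = 5 ✓, 726 mod 13 = 11 ✓.

x ≡ 726 (mod 1001).


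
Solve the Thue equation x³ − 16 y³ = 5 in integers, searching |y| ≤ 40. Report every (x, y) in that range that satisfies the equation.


The equation is x³ - 16y³ = 5. For fixed y, x³ = 16·y³ + 5, so a solution requires the RHS to be a perfect cube.
Strategy: iterate y from -40 to 40, compute RHS = 16·y³ + 5, and check whether it is a (positive or negative) perfect cube.
Check small values of y:
  y = 0: RHS = 5 is not a perfect cube.
  y = 1: RHS = 21 is not a perfect cube.
  y = -1: RHS = -11 is not a perfect cube.
  y = 2: RHS = 133 is not a perfect cube.
  y = -2: RHS = -123 is not a perfect cube.
  y = 3: RHS = 437 is not a perfect cube.
  y = -3: RHS = -427 is not a perfect cube.
Continuing the search up to |y| = 40 finds no solutions either.
No (x, y) in the scanned range satisfies the equation.

No integer solutions with |y| ≤ 40.


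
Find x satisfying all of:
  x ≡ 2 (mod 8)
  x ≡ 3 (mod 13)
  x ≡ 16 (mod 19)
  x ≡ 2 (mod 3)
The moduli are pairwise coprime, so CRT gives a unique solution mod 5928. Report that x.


Product of moduli M = 8 · 13 · 19 · 3 = 5928.
Merge one congruence at a time:
  Start: x ≡ 2 (mod 8).
  Combine with x ≡ 3 (mod 13); new modulus lcm = 104.
    Write x = 2 + 8·t and substitute into x ≡ 3 (mod 13): 8·t ≡ 3 − 2 = 1 (mod 13).
    The inverse of 8 mod 13 is 5 (since 8·5 = 40 = 3·13 + 1), so t ≡ 5·1 = 5 ≡ 5 (mod 13).
    Then x = 2 + 8·5 = 42, valid modulo lcm(8, 13) = 104: x ≡ 42 (mod 104).
  Combine with x ≡ 16 (mod 19); new modulus lcm = 1976.
    Write x = 42 + 104·t and substitute into x ≡ 16 (mod 19): 104·t ≡ 16 − 42 = -26 (mod 19).
    Reduce coefficients mod 19: 9·t ≡ 12 (mod 19).
    The inverse of 9 mod 19 is 17 (since 9·17 = 153 = 8·19 + 1), so t ≡ 17·12 = 204 ≡ 14 (mod 19).
    Then x = 42 + 104·14 = 1498, valid modulo lcm(104, 19) = 1976: x ≡ 1498 (mod 1976).
  Combine with x ≡ 2 (mod 3); new modulus lcm = 5928.
    Write x = 1498 + 1976·t and substitute into x ≡ 2 (mod 3): 1976·t ≡ 2 − 1498 = -1496 (mod 3).
    Reduce coefficients mod 3: 2·t ≡ 1 (mod 3).
    The inverse of 2 mod 3 is 2 (since 2·2 = 4 = 1·3 + 1), so t ≡ 2·1 = 2 ≡ 2 (mod 3).
    Then x = 1498 + 1976·2 = 5450, valid modulo lcm(1976, 3) = 5928: x ≡ 5450 (mod 5928).
Verify against each original: 5450 mod 8 = 2, 5450 mod 13 = 3, 5450 mod 19 = 16, 5450 mod 3 = 2.

x ≡ 5450 (mod 5928).


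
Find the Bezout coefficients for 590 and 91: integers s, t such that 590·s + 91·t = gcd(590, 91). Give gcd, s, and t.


Euclidean algorithm on (590, 91) — divide until remainder is 0:
  590 = 6 · 91 + 44
  91 = 2 · 44 + 3
  44 = 14 · 3 + 2
  3 = 1 · 2 + 1
  2 = 2 · 1 + 0
gcd(590, 91) = 1.
Track Bezout coefficients alongside the remainders: start with r₀ = 590 = a·1 + b·0 (s = 1, t = 0) and r₁ = 91 = a·0 + b·1 (s = 0, t = 1); each new remainder r_{k+1} = r_{k-1} − q_k·r_k inherits s_{k+1} = s_{k-1} − q_k·s_k, t_{k+1} = t_{k-1} − q_k·t_k, so r_k = a·s_k + b·t_k at every step:
  q = 6: r = 44, s = 1 − 6·0 = 1, t = 0 − 6·1 = -6  (check: 590·1 + 91·(-6) = 44)
  q = 2: r = 3, s = 0 − 2·1 = -2, t = 1 − 2·(-6) = 13  (check: 590·(-2) + 91·13 = 3)
  q = 14: r = 2, s = 1 − 14·(-2) = 29, t = -6 − 14·13 = -188  (check: 590·29 + 91·(-188) = 2)
  q = 1: r = 1, s = -2 − 1·29 = -31, t = 13 − 1·(-188) = 201  (check: 590·(-31) + 91·201 = 1)
The row with r = 1 (the gcd) gives the Bezout coefficients s = -31, t = 201.
Result: 590 · (-31) + 91 · (201) = 1.

gcd(590, 91) = 1; s = -31, t = 201 (check: 590·(-31) + 91·201 = 1).


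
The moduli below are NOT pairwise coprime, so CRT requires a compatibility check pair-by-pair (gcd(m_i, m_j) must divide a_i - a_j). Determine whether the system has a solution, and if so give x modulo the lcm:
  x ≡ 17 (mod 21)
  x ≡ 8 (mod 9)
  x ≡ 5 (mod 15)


Moduli 21, 9, 15 are not pairwise coprime, so CRT works modulo lcm(m_i) when all pairwise compatibility conditions hold.
Pairwise compatibility: gcd(m_i, m_j) must divide a_i - a_j for every pair.
Merge one congruence at a time:
  Start: x ≡ 17 (mod 21).
  Combine with x ≡ 8 (mod 9): gcd(21, 9) = 3; 8 - 17 = -9, which IS divisible by 3, so compatible.
    Write x = 17 + 21·t and substitute into x ≡ 8 (mod 9): 21·t ≡ 8 − 17 = -9 (mod 9).
    Divide the congruence (and modulus) by g = 3: 7·t ≡ -3 (mod 3).
    Reduce coefficients mod 3: 1·t ≡ 0 (mod 3).
    So t ≡ 0 (mod 3).
    Then x = 17 + 21·0 = 17, valid modulo lcm(21, 9) = 63: x ≡ 17 (mod 63).
  Combine with x ≡ 5 (mod 15): gcd(63, 15) = 3; 5 - 17 = -12, which IS divisible by 3, so compatible.
    Write x = 17 + 63·t and substitute into x ≡ 5 (mod 15): 63·t ≡ 5 − 17 = -12 (mod 15).
    Divide the congruence (and modulus) by g = 3: 21·t ≡ -4 (mod 5).
    Reduce coefficients mod 5: 1·t ≡ 1 (mod 5).
    So t ≡ 1 (mod 5).
    Then x = 17 + 63·1 = 80, valid modulo lcm(63, 15) = 315: x ≡ 80 (mod 315).
Verify: 80 mod 21 = 17, 80 mod 9 = 8, 80 mod 15 = 5.

x ≡ 80 (mod 315).


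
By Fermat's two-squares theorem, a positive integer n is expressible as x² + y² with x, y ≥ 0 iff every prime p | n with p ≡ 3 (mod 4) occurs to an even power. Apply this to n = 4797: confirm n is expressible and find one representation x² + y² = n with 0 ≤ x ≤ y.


Step 1: Factor n = 4797 = 3^2 · 13 · 41.
Step 2: Check the mod-4 condition on each prime factor: 3 ≡ 3 (mod 4), exponent 2 (must be even); 13 ≡ 1 (mod 4), exponent 1; 41 ≡ 1 (mod 4), exponent 1.
All primes ≡ 3 (mod 4) appear to even exponent (or don't appear), so by the two-squares theorem n IS expressible as a sum of two squares.
Step 3: Build a representation. Group n = k² · m with k = 3 and m = 13 · 41 = 533 (a product of primes ≡ 1 (mod 4)); a representation of m scales to one of n via (k·x)² + (k·y)² = k²(x² + y²). Each prime p ≡ 1 (mod 4) is itself a sum of two squares; find a² by testing p − a² for a perfect square:
  13: 13 − 1² = 12, 13 − 2² = 9 = 3² ⇒ 13 = 2² + 3².
  41: 41 − 1² = 40, 41 − 2² = 37, 41 − 3² = 32, 41 − 4² = 25 = 5² ⇒ 41 = 4² + 5².
  Combine using the Brahmagupta–Fibonacci identity (a² + b²)(c² + d²) = (ac − bd)² + (ad + bc)² = (ac + bd)² + (ad − bc)²:
  13 · 41 = 533: from (2² + 3²)(4² + 5²), take (2·4 − 3·5, 2·5 + 3·4) = (8 − 15, 10 + 12) = (-7, 22); dropping signs (only squares matter) gives (7, 22); check 7² + 22² = 49 + 484 = 533 ✓.
  Scale by k = 3: (3·7, 3·22) = (21, 66).
Step 4: Order so x ≤ y and verify: 21² + 66² = 441 + 4356 = 4797 = n. ✓

n = 4797 = 21² + 66² (one valid representation with x ≤ y).


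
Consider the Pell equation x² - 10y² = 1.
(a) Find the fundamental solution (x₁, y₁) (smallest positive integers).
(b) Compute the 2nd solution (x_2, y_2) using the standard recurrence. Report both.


Step 1: Find the fundamental solution (x₁, y₁) of x² - 10y² = 1.
  Expand √10 as a continued fraction. a₀ = ⌊√10⌋ = 3; iterate m_{k+1} = d_k·a_k − m_k, d_{k+1} = (10 − m_{k+1}²)/d_k, a_{k+1} = ⌊(a₀ + m_{k+1})/d_{k+1}⌋ (starting m₀ = 0, d₀ = 1), with convergents p_k = a_k·p_{k-1} + p_{k-2}, q_k = a_k·q_{k-1} + q_{k-2} (p₋₁ = 1, q₋₁ = 0):
  k = 0: a₀ = 3; p₀/q₀ = 3/1; p₀² − 10·q₀² = 9 − 10 = -1.
  k = 1: m = 3, d = 1, a = ⌊(3 + 3)/1⌋ = 6; p/q = (6·3 + 1)/(6·1 + 0) = 19/6; p² − 10·q² = 361 − 360 = 1.
  The first convergent with p² − 10·q² = 1 gives the fundamental solution (x₁, y₁) = (19, 6).
Step 2: Apply the recurrence (x_{n+1}, y_{n+1}) = (x₁x_n + 10y₁y_n, x₁y_n + y₁x_n) repeatedly.
  From (x_1, y_1) = (19, 6): x_2 = 19·19 + 10·6·6 = 721; y_2 = 19·6 + 6·19 = 228.
Step 3: Verify x_2² - 10·y_2² = 519841 - 519840 = 1 (should be 1). ✓

(x_1, y_1) = (19, 6); (x_2, y_2) = (721, 228).


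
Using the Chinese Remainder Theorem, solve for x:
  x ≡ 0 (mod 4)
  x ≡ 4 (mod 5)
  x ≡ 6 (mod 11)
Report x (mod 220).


Moduli 4, 5, 11 are pairwise coprime; by CRT there is a unique solution modulo M = 4 · 5 · 11 = 220.
Solve pairwise, accumulating the modulus:
  Start with x ≡ 0 (mod 4).
  Combine with x ≡ 4 (mod 5): since gcd(4, 5) = 1, we get a unique residue mod 20.
    Write x = 0 + 4·t and substitute into x ≡ 4 (mod 5): 4·t ≡ 4 − 0 = 4 (mod 5).
    The inverse of 4 mod 5 is 4 (since 4·4 = 16 = 3·5 + 1), so t ≡ 4·4 = 16 ≡ 1 (mod 5).
    Then x = 0 + 4·1 = 4, valid modulo lcm(4, 5) = 20: x ≡ 4 (mod 20).
  Combine with x ≡ 6 (mod 11): since gcd(20, 11) = 1, we get a unique residue mod 220.
    Write x = 4 + 20·t and substitute into x ≡ 6 (mod 11): 20·t ≡ 6 − 4 = 2 (mod 11).
    Reduce coefficients mod 11: 9·t ≡ 2 (mod 11).
    The inverse of 9 mod 11 is 5 (since 9·5 = 45 = 4·11 + 1), so t ≡ 5·2 = 10 ≡ 10 (mod 11).
    Then x = 4 + 20·10 = 204, valid modulo lcm(20, 11) = 220: x ≡ 204 (mod 220).
Verify: 204 mod 4 = 0 ✓, 204 mod 5 = 4 ✓, 204 mod 11 = 6 ✓.

x ≡ 204 (mod 220).
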